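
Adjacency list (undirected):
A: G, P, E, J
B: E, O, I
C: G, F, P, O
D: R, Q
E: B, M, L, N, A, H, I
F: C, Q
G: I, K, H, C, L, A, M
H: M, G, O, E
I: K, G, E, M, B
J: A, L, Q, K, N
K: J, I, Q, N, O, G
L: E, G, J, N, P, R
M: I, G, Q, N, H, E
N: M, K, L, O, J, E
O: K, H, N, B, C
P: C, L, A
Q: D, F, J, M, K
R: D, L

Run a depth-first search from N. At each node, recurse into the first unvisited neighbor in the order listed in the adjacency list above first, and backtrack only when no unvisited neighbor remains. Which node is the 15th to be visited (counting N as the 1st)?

F

Visit N
N → M
M → I
I → K
K → J
J → A
A → G
G → H
H → O
O → B
B → E
E → L
L → P
P → C
C → F
F → Q
Q → D
D → R

Visit order: N, M, I, K, J, A, G, H, O, B, E, L, P, C, F, Q, D, R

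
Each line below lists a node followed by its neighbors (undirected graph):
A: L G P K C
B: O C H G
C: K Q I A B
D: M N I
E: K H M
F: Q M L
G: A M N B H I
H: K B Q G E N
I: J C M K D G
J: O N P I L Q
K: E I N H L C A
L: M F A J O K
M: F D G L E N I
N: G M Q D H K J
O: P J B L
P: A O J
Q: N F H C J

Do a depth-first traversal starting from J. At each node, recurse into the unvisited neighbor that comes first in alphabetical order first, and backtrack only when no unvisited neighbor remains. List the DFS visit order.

J -> I -> C -> A -> G -> B -> H -> E -> K -> L -> F -> M -> D -> N -> Q -> O -> P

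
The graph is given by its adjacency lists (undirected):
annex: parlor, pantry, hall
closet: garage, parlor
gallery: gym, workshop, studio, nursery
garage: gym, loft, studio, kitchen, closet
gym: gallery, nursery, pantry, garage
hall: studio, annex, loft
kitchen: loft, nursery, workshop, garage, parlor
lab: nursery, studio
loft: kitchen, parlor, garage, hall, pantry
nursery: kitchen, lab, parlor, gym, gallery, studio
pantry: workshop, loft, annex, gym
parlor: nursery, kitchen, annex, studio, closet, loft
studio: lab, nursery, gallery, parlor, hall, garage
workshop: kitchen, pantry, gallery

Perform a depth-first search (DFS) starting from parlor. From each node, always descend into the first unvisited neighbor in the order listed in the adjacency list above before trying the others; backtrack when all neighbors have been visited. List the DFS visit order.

parlor nursery kitchen loft garage gym gallery workshop pantry annex hall studio lab closet

Visit parlor
parlor → nursery
nursery → kitchen
kitchen → loft
loft → garage
garage → gym
gym → gallery
gallery → workshop
workshop → pantry
pantry → annex
annex → hall
hall → studio
studio → lab
garage → closet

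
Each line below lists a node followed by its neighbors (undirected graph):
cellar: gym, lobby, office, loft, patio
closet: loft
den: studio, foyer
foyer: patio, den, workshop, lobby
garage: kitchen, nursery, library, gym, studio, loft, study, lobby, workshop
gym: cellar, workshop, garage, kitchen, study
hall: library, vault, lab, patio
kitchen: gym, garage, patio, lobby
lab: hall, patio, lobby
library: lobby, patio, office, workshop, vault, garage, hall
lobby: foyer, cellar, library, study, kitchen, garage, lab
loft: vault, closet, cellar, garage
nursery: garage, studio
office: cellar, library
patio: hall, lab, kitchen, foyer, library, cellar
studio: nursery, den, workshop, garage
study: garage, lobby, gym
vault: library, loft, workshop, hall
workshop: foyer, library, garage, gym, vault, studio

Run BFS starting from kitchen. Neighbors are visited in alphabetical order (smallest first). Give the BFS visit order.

kitchen, garage, gym, lobby, patio, library, loft, nursery, studio, study, workshop, cellar, foyer, lab, hall, office, vault, closet, den

Visit kitchen; enqueue garage, gym, lobby, patio → queue [garage, gym, lobby, patio]
Visit garage; enqueue library, loft, nursery, studio, study, workshop → queue [gym, lobby, patio, library, loft, nursery, studio, study, workshop]
Visit gym; enqueue cellar → queue [lobby, patio, library, loft, nursery, studio, study, workshop, cellar]
Visit lobby; enqueue foyer, lab → queue [patio, library, loft, nursery, studio, study, workshop, cellar, foyer, lab]
Visit patio; enqueue hall → queue [library, loft, nursery, studio, study, workshop, cellar, foyer, lab, hall]
Visit library; enqueue office, vault → queue [loft, nursery, studio, study, workshop, cellar, foyer, lab, hall, office, vault]
Visit loft; enqueue closet → queue [nursery, studio, study, workshop, cellar, foyer, lab, hall, office, vault, closet]
Visit nursery → queue [studio, study, workshop, cellar, foyer, lab, hall, office, vault, closet]
Visit studio; enqueue den → queue [study, workshop, cellar, foyer, lab, hall, office, vault, closet, den]
Visit study → queue [workshop, cellar, foyer, lab, hall, office, vault, closet, den]
Visit workshop → queue [cellar, foyer, lab, hall, office, vault, closet, den]
Visit cellar → queue [foyer, lab, hall, office, vault, closet, den]
Visit foyer → queue [lab, hall, office, vault, closet, den]
Visit lab → queue [hall, office, vault, closet, den]
Visit hall → queue [office, vault, closet, den]
Visit office → queue [vault, closet, den]
Visit vault → queue [closet, den]
Visit closet → queue [den]
Visit den → queue []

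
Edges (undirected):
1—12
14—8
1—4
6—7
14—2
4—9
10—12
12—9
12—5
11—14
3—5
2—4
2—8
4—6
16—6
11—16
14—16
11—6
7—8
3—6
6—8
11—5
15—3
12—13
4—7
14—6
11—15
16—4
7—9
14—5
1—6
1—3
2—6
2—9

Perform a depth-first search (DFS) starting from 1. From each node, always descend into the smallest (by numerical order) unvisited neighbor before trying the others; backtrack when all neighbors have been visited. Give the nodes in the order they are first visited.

Visit 1
1 → 3
3 → 5
5 → 11
11 → 6
6 → 2
2 → 4
4 → 7
7 → 8
8 → 14
14 → 16
7 → 9
9 → 12
12 → 10
12 → 13
11 → 15

1 → 3 → 5 → 11 → 6 → 2 → 4 → 7 → 8 → 14 → 16 → 9 → 12 → 10 → 13 → 15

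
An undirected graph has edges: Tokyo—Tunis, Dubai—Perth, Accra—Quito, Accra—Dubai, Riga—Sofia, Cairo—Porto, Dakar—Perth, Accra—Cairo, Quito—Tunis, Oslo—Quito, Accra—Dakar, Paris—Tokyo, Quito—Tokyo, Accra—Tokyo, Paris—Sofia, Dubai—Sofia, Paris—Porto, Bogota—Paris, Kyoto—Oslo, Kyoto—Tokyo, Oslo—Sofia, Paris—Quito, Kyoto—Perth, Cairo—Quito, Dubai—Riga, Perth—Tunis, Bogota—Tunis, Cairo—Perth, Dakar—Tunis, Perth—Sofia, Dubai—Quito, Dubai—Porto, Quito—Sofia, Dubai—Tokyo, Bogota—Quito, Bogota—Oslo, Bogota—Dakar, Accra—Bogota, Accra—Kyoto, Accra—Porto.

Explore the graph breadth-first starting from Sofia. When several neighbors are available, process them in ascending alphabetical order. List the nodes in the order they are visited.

Sofia Dubai Oslo Paris Perth Quito Riga Accra Porto Tokyo Bogota Kyoto Cairo Dakar Tunis

Visit Sofia; enqueue Dubai, Oslo, Paris, Perth, Quito, Riga → queue [Dubai, Oslo, Paris, Perth, Quito, Riga]
Visit Dubai; enqueue Accra, Porto, Tokyo → queue [Oslo, Paris, Perth, Quito, Riga, Accra, Porto, Tokyo]
Visit Oslo; enqueue Bogota, Kyoto → queue [Paris, Perth, Quito, Riga, Accra, Porto, Tokyo, Bogota, Kyoto]
Visit Paris → queue [Perth, Quito, Riga, Accra, Porto, Tokyo, Bogota, Kyoto]
Visit Perth; enqueue Cairo, Dakar, Tunis → queue [Quito, Riga, Accra, Porto, Tokyo, Bogota, Kyoto, Cairo, Dakar, Tunis]
Visit Quito → queue [Riga, Accra, Porto, Tokyo, Bogota, Kyoto, Cairo, Dakar, Tunis]
Visit Riga → queue [Accra, Porto, Tokyo, Bogota, Kyoto, Cairo, Dakar, Tunis]
Visit Accra → queue [Porto, Tokyo, Bogota, Kyoto, Cairo, Dakar, Tunis]
Visit Porto → queue [Tokyo, Bogota, Kyoto, Cairo, Dakar, Tunis]
Visit Tokyo → queue [Bogota, Kyoto, Cairo, Dakar, Tunis]
Visit Bogota → queue [Kyoto, Cairo, Dakar, Tunis]
Visit Kyoto → queue [Cairo, Dakar, Tunis]
Visit Cairo → queue [Dakar, Tunis]
Visit Dakar → queue [Tunis]
Visit Tunis → queue []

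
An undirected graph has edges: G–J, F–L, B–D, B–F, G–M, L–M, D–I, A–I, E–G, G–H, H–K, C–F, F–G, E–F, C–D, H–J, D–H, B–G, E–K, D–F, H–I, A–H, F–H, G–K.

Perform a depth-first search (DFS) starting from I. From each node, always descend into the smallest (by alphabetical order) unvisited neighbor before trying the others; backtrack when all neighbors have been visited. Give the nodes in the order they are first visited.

I, A, H, D, B, F, C, E, G, J, K, M, L

Visit I
I → A
A → H
H → D
D → B
B → F
F → C
F → E
E → G
G → J
G → K
G → M
M → L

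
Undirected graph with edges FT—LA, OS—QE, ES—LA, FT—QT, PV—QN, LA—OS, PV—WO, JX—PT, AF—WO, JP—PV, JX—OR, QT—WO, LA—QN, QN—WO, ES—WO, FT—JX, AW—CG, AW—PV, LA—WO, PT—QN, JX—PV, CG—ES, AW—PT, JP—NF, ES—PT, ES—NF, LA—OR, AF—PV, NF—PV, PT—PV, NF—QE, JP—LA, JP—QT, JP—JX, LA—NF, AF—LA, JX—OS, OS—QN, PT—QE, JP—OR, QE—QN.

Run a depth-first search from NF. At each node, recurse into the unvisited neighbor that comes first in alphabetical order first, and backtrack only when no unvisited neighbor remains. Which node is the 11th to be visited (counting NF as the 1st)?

JP

Visit NF
NF → ES
ES → CG
CG → AW
AW → PT
PT → JX
JX → FT
FT → LA
LA → AF
AF → PV
PV → JP
JP → OR
JP → QT
QT → WO
WO → QN
QN → OS
OS → QE

Visit order: NF, ES, CG, AW, PT, JX, FT, LA, AF, PV, JP, OR, QT, WO, QN, OS, QE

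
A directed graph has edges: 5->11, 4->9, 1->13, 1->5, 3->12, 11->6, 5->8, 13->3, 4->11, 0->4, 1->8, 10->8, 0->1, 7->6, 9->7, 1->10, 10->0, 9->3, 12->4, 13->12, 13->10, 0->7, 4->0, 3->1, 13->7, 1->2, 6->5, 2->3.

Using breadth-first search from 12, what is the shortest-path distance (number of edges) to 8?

4

Level 0: 12
Level 1: 4
Level 2: 0, 9, 11
Level 3: 1, 3, 6, 7
Level 4: 2, 5, 8, 10, 13
8 first appears at level 4.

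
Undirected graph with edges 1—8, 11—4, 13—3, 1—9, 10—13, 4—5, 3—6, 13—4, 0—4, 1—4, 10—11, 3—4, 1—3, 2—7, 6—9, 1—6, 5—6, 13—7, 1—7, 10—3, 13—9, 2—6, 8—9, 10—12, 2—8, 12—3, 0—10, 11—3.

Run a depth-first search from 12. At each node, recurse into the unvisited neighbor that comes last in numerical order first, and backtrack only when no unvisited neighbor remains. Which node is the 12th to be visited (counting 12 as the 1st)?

Visit 12
12 → 10
10 → 13
13 → 9
9 → 8
8 → 2
2 → 7
7 → 1
1 → 6
6 → 5
5 → 4
4 → 11
11 → 3
4 → 0

Visit order: 12, 10, 13, 9, 8, 2, 7, 1, 6, 5, 4, 11, 3, 0

11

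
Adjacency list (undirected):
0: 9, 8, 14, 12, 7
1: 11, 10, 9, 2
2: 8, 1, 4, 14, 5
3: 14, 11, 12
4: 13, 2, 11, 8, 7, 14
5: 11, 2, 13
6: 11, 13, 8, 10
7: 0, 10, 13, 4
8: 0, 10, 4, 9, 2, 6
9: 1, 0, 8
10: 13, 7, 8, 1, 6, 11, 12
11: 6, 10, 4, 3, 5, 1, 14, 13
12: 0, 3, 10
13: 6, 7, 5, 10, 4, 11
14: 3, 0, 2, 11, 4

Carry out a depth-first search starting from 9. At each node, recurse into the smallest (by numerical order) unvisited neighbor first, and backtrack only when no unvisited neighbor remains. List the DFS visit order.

Visit 9
9 → 0
0 → 7
7 → 4
4 → 2
2 → 1
1 → 10
10 → 6
6 → 8
6 → 11
11 → 3
3 → 12
3 → 14
11 → 5
5 → 13

9, 0, 7, 4, 2, 1, 10, 6, 8, 11, 3, 12, 14, 5, 13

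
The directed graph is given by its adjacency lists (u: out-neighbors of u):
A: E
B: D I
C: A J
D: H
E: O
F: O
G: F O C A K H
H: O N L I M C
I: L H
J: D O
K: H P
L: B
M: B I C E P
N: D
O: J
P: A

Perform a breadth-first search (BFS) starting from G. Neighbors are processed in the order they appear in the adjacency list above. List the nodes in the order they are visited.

G -> F -> O -> C -> A -> K -> H -> J -> E -> P -> N -> L -> I -> M -> D -> B

Visit G; enqueue F, O, C, A, K, H → queue [F, O, C, A, K, H]
Visit F → queue [O, C, A, K, H]
Visit O; enqueue J → queue [C, A, K, H, J]
Visit C → queue [A, K, H, J]
Visit A; enqueue E → queue [K, H, J, E]
Visit K; enqueue P → queue [H, J, E, P]
Visit H; enqueue N, L, I, M → queue [J, E, P, N, L, I, M]
Visit J; enqueue D → queue [E, P, N, L, I, M, D]
Visit E → queue [P, N, L, I, M, D]
Visit P → queue [N, L, I, M, D]
Visit N → queue [L, I, M, D]
Visit L; enqueue B → queue [I, M, D, B]
Visit I → queue [M, D, B]
Visit M → queue [D, B]
Visit D → queue [B]
Visit B → queue []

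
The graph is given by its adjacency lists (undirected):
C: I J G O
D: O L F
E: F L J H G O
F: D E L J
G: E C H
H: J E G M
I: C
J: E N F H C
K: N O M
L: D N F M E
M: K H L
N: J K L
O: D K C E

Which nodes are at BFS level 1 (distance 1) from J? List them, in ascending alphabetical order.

Level 0: J
Level 1: C, E, F, H, N
Level 2: D, G, I, K, L, M, O

C, E, F, H, N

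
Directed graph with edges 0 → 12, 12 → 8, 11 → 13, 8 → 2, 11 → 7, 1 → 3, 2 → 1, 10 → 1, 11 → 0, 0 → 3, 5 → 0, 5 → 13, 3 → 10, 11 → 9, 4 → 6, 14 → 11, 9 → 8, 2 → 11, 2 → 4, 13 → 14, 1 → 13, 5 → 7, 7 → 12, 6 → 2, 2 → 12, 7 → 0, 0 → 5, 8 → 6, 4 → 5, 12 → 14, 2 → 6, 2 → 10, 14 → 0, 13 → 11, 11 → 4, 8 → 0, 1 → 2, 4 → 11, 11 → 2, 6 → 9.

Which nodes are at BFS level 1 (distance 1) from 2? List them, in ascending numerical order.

Level 0: 2
Level 1: 1, 4, 6, 10, 11, 12
Level 2: 0, 3, 5, 7, 8, 9, 13, 14

1, 4, 6, 10, 11, 12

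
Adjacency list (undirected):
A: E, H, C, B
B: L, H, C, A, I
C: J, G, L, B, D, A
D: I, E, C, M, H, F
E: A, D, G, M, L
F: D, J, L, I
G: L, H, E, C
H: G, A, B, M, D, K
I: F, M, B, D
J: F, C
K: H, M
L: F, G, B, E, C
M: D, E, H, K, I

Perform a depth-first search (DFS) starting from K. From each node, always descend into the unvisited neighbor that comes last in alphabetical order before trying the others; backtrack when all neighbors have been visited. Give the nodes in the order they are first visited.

Visit K
K → M
M → I
I → F
F → L
L → G
G → H
H → D
D → E
E → A
A → C
C → J
C → B

K, M, I, F, L, G, H, D, E, A, C, J, B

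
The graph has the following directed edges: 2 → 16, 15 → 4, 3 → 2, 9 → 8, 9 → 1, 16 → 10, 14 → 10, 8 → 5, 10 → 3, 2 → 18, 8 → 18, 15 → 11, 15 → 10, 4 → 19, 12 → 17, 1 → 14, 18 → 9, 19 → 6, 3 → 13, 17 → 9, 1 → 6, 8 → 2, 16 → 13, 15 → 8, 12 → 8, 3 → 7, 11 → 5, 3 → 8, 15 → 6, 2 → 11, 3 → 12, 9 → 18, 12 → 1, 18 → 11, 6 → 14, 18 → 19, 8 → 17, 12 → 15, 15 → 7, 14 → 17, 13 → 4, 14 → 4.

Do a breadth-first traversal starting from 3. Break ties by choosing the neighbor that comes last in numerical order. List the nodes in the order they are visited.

Visit 3; enqueue 13, 12, 8, 7, 2 → queue [13, 12, 8, 7, 2]
Visit 13; enqueue 4 → queue [12, 8, 7, 2, 4]
Visit 12; enqueue 17, 15, 1 → queue [8, 7, 2, 4, 17, 15, 1]
Visit 8; enqueue 18, 5 → queue [7, 2, 4, 17, 15, 1, 18, 5]
Visit 7 → queue [2, 4, 17, 15, 1, 18, 5]
Visit 2; enqueue 16, 11 → queue [4, 17, 15, 1, 18, 5, 16, 11]
Visit 4; enqueue 19 → queue [17, 15, 1, 18, 5, 16, 11, 19]
Visit 17; enqueue 9 → queue [15, 1, 18, 5, 16, 11, 19, 9]
Visit 15; enqueue 10, 6 → queue [1, 18, 5, 16, 11, 19, 9, 10, 6]
Visit 1; enqueue 14 → queue [18, 5, 16, 11, 19, 9, 10, 6, 14]
Visit 18 → queue [5, 16, 11, 19, 9, 10, 6, 14]
Visit 5 → queue [16, 11, 19, 9, 10, 6, 14]
Visit 16 → queue [11, 19, 9, 10, 6, 14]
Visit 11 → queue [19, 9, 10, 6, 14]
Visit 19 → queue [9, 10, 6, 14]
Visit 9 → queue [10, 6, 14]
Visit 10 → queue [6, 14]
Visit 6 → queue [14]
Visit 14 → queue []

3 13 12 8 7 2 4 17 15 1 18 5 16 11 19 9 10 6 14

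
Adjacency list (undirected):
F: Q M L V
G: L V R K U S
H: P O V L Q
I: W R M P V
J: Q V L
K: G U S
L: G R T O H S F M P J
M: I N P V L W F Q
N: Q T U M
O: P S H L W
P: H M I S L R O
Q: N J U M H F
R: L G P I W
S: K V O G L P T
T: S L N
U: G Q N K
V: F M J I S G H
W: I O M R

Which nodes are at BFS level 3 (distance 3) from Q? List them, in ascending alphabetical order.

Level 0: Q
Level 1: F, H, J, M, N, U
Level 2: G, I, K, L, O, P, T, V, W
Level 3: R, S

R, S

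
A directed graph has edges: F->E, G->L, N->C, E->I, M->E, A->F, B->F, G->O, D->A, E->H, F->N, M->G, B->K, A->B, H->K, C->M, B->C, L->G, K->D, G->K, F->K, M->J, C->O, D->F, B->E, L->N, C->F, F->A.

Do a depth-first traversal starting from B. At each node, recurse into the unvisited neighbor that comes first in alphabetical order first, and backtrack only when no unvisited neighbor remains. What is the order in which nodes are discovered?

Visit B
B → C
C → F
F → A
F → E
E → H
H → K
K → D
E → I
F → N
C → M
M → G
G → L
G → O
M → J

B → C → F → A → E → H → K → D → I → N → M → G → L → O → J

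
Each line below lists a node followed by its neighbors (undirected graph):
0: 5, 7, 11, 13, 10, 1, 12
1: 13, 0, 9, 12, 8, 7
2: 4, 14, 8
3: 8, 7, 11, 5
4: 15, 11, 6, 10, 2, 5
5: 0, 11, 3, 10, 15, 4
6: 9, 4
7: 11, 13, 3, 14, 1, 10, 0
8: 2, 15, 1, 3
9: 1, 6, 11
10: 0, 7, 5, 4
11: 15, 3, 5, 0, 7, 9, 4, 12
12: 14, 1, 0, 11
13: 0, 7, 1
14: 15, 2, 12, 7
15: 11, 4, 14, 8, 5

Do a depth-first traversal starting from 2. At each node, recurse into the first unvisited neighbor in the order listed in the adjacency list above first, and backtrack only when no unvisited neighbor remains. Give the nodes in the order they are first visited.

2 4 15 11 3 8 1 13 0 5 10 7 14 12 9 6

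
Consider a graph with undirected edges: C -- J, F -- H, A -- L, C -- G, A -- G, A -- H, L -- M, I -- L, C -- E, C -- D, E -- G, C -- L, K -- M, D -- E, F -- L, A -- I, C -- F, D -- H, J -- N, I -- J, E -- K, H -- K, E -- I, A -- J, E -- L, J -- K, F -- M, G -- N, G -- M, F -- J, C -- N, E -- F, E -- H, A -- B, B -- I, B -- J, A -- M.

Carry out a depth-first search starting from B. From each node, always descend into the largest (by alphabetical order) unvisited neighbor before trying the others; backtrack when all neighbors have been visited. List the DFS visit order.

B → J → N → G → M → L → I → E → K → H → F → C → D → A

Visit B
B → J
J → N
N → G
G → M
M → L
L → I
I → E
E → K
K → H
H → F
F → C
C → D
H → A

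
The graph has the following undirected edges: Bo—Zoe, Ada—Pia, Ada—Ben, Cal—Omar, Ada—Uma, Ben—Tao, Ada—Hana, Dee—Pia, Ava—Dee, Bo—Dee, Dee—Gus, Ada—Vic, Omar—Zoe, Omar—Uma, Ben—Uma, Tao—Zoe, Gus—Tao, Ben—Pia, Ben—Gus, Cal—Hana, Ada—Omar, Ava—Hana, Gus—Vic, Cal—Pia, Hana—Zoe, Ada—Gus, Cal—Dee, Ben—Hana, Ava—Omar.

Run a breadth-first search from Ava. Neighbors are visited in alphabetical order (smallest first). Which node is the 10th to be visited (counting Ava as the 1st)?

Visit Ava; enqueue Dee, Hana, Omar → queue [Dee, Hana, Omar]
Visit Dee; enqueue Bo, Cal, Gus, Pia → queue [Hana, Omar, Bo, Cal, Gus, Pia]
Visit Hana; enqueue Ada, Ben, Zoe → queue [Omar, Bo, Cal, Gus, Pia, Ada, Ben, Zoe]
Visit Omar; enqueue Uma → queue [Bo, Cal, Gus, Pia, Ada, Ben, Zoe, Uma]
Visit Bo → queue [Cal, Gus, Pia, Ada, Ben, Zoe, Uma]
Visit Cal → queue [Gus, Pia, Ada, Ben, Zoe, Uma]
Visit Gus; enqueue Tao, Vic → queue [Pia, Ada, Ben, Zoe, Uma, Tao, Vic]
Visit Pia → queue [Ada, Ben, Zoe, Uma, Tao, Vic]
Visit Ada → queue [Ben, Zoe, Uma, Tao, Vic]
Visit Ben → queue [Zoe, Uma, Tao, Vic]
Visit Zoe → queue [Uma, Tao, Vic]
Visit Uma → queue [Tao, Vic]
Visit Tao → queue [Vic]
Visit Vic → queue []

Visit order: Ava, Dee, Hana, Omar, Bo, Cal, Gus, Pia, Ada, Ben, Zoe, Uma, Tao, Vic

Ben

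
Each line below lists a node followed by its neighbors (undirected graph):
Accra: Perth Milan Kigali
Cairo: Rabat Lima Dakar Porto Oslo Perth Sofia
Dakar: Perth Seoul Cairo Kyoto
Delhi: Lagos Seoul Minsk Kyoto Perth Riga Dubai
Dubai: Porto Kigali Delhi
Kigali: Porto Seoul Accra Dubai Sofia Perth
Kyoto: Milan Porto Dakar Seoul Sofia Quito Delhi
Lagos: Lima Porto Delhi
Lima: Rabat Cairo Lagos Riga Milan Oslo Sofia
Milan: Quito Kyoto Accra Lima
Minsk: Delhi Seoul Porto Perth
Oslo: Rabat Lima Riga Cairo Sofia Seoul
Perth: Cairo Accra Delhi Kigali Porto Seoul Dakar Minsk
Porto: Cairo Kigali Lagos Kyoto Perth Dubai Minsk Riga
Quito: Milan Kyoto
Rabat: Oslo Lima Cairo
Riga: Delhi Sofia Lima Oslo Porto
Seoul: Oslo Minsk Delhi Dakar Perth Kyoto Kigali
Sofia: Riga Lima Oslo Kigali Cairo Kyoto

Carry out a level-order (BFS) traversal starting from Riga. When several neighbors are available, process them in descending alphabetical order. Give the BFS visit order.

Visit Riga; enqueue Sofia, Porto, Oslo, Lima, Delhi → queue [Sofia, Porto, Oslo, Lima, Delhi]
Visit Sofia; enqueue Kyoto, Kigali, Cairo → queue [Porto, Oslo, Lima, Delhi, Kyoto, Kigali, Cairo]
Visit Porto; enqueue Perth, Minsk, Lagos, Dubai → queue [Oslo, Lima, Delhi, Kyoto, Kigali, Cairo, Perth, Minsk, Lagos, Dubai]
Visit Oslo; enqueue Seoul, Rabat → queue [Lima, Delhi, Kyoto, Kigali, Cairo, Perth, Minsk, Lagos, Dubai, Seoul, Rabat]
Visit Lima; enqueue Milan → queue [Delhi, Kyoto, Kigali, Cairo, Perth, Minsk, Lagos, Dubai, Seoul, Rabat, Milan]
Visit Delhi → queue [Kyoto, Kigali, Cairo, Perth, Minsk, Lagos, Dubai, Seoul, Rabat, Milan]
Visit Kyoto; enqueue Quito, Dakar → queue [Kigali, Cairo, Perth, Minsk, Lagos, Dubai, Seoul, Rabat, Milan, Quito, Dakar]
Visit Kigali; enqueue Accra → queue [Cairo, Perth, Minsk, Lagos, Dubai, Seoul, Rabat, Milan, Quito, Dakar, Accra]
Visit Cairo → queue [Perth, Minsk, Lagos, Dubai, Seoul, Rabat, Milan, Quito, Dakar, Accra]
Visit Perth → queue [Minsk, Lagos, Dubai, Seoul, Rabat, Milan, Quito, Dakar, Accra]
Visit Minsk → queue [Lagos, Dubai, Seoul, Rabat, Milan, Quito, Dakar, Accra]
Visit Lagos → queue [Dubai, Seoul, Rabat, Milan, Quito, Dakar, Accra]
Visit Dubai → queue [Seoul, Rabat, Milan, Quito, Dakar, Accra]
Visit Seoul → queue [Rabat, Milan, Quito, Dakar, Accra]
Visit Rabat → queue [Milan, Quito, Dakar, Accra]
Visit Milan → queue [Quito, Dakar, Accra]
Visit Quito → queue [Dakar, Accra]
Visit Dakar → queue [Accra]
Visit Accra → queue []

Riga, Sofia, Porto, Oslo, Lima, Delhi, Kyoto, Kigali, Cairo, Perth, Minsk, Lagos, Dubai, Seoul, Rabat, Milan, Quito, Dakar, Accra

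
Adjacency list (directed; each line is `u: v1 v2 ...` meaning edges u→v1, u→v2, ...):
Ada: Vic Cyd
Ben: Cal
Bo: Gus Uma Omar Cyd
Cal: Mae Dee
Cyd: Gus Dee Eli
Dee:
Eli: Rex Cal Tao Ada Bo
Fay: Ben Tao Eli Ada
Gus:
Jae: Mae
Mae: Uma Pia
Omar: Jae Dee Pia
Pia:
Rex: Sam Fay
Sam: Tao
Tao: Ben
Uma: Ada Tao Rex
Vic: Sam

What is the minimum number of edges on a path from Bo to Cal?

Level 0: Bo
Level 1: Cyd, Gus, Omar, Uma
Level 2: Ada, Dee, Eli, Jae, Pia, Rex, Tao
Level 3: Ben, Cal, Fay, Mae, Sam, Vic
Cal first appears at level 3.

3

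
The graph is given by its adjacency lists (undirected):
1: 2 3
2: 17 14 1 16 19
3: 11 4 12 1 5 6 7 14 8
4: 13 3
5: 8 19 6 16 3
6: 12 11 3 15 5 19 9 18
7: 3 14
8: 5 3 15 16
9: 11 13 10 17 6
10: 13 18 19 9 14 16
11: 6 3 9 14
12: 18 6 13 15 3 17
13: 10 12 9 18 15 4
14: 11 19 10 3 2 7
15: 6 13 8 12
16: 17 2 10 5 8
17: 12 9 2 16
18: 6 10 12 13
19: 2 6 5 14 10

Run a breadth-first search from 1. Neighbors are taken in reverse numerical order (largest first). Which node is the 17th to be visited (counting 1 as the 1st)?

15

Visit 1; enqueue 3, 2 → queue [3, 2]
Visit 3; enqueue 14, 12, 11, 8, 7, 6, 5, 4 → queue [2, 14, 12, 11, 8, 7, 6, 5, 4]
Visit 2; enqueue 19, 17, 16 → queue [14, 12, 11, 8, 7, 6, 5, 4, 19, 17, 16]
Visit 14; enqueue 10 → queue [12, 11, 8, 7, 6, 5, 4, 19, 17, 16, 10]
Visit 12; enqueue 18, 15, 13 → queue [11, 8, 7, 6, 5, 4, 19, 17, 16, 10, 18, 15, 13]
Visit 11; enqueue 9 → queue [8, 7, 6, 5, 4, 19, 17, 16, 10, 18, 15, 13, 9]
Visit 8 → queue [7, 6, 5, 4, 19, 17, 16, 10, 18, 15, 13, 9]
Visit 7 → queue [6, 5, 4, 19, 17, 16, 10, 18, 15, 13, 9]
Visit 6 → queue [5, 4, 19, 17, 16, 10, 18, 15, 13, 9]
Visit 5 → queue [4, 19, 17, 16, 10, 18, 15, 13, 9]
Visit 4 → queue [19, 17, 16, 10, 18, 15, 13, 9]
Visit 19 → queue [17, 16, 10, 18, 15, 13, 9]
Visit 17 → queue [16, 10, 18, 15, 13, 9]
Visit 16 → queue [10, 18, 15, 13, 9]
Visit 10 → queue [18, 15, 13, 9]
Visit 18 → queue [15, 13, 9]
Visit 15 → queue [13, 9]
Visit 13 → queue [9]
Visit 9 → queue []

Visit order: 1, 3, 2, 14, 12, 11, 8, 7, 6, 5, 4, 19, 17, 16, 10, 18, 15, 13, 9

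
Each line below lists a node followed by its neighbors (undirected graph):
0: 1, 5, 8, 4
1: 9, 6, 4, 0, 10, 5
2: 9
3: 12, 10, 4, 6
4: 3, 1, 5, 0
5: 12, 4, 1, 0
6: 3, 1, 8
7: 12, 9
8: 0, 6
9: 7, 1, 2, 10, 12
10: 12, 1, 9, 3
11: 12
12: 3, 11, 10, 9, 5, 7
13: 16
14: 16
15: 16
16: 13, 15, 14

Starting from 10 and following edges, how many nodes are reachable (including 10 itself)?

13

BFS from 10 visits: 10, 1, 3, 9, 12, 0, 4, 5, 6, 2, 7, 11, 8
Reachable nodes: 13 of 17 total.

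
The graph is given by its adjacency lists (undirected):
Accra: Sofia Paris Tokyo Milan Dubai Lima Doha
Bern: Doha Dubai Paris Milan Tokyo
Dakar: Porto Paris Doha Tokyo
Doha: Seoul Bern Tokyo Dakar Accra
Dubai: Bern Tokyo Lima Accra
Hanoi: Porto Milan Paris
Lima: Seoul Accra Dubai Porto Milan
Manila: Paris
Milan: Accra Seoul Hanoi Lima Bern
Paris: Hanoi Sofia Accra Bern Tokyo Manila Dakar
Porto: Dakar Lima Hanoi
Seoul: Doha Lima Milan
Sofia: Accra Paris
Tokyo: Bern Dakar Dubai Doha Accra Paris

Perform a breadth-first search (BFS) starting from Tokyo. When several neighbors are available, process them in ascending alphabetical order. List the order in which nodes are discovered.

Visit Tokyo; enqueue Accra, Bern, Dakar, Doha, Dubai, Paris → queue [Accra, Bern, Dakar, Doha, Dubai, Paris]
Visit Accra; enqueue Lima, Milan, Sofia → queue [Bern, Dakar, Doha, Dubai, Paris, Lima, Milan, Sofia]
Visit Bern → queue [Dakar, Doha, Dubai, Paris, Lima, Milan, Sofia]
Visit Dakar; enqueue Porto → queue [Doha, Dubai, Paris, Lima, Milan, Sofia, Porto]
Visit Doha; enqueue Seoul → queue [Dubai, Paris, Lima, Milan, Sofia, Porto, Seoul]
Visit Dubai → queue [Paris, Lima, Milan, Sofia, Porto, Seoul]
Visit Paris; enqueue Hanoi, Manila → queue [Lima, Milan, Sofia, Porto, Seoul, Hanoi, Manila]
Visit Lima → queue [Milan, Sofia, Porto, Seoul, Hanoi, Manila]
Visit Milan → queue [Sofia, Porto, Seoul, Hanoi, Manila]
Visit Sofia → queue [Porto, Seoul, Hanoi, Manila]
Visit Porto → queue [Seoul, Hanoi, Manila]
Visit Seoul → queue [Hanoi, Manila]
Visit Hanoi → queue [Manila]
Visit Manila → queue []

Tokyo -> Accra -> Bern -> Dakar -> Doha -> Dubai -> Paris -> Lima -> Milan -> Sofia -> Porto -> Seoul -> Hanoi -> Manila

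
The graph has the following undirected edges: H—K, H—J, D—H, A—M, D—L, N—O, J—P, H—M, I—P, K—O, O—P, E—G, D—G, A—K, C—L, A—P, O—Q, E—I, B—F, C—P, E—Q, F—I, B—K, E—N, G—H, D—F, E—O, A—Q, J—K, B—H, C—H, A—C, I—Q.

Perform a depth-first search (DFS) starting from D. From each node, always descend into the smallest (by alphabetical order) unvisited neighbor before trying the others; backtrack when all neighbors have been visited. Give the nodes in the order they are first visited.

D F B H C A K J P I E G N O Q M L

Visit D
D → F
F → B
B → H
H → C
C → A
A → K
K → J
J → P
P → I
I → E
E → G
E → N
N → O
O → Q
A → M
C → L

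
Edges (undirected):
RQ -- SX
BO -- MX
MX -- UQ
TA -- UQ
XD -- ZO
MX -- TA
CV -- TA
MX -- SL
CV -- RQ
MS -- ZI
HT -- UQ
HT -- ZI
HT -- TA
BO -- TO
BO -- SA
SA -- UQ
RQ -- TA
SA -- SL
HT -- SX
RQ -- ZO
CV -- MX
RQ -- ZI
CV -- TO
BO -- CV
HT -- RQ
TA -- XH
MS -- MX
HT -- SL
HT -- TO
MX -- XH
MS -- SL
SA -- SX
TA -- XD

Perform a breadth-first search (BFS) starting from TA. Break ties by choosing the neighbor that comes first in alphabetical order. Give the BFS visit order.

Visit TA; enqueue CV, HT, MX, RQ, UQ, XD, XH → queue [CV, HT, MX, RQ, UQ, XD, XH]
Visit CV; enqueue BO, TO → queue [HT, MX, RQ, UQ, XD, XH, BO, TO]
Visit HT; enqueue SL, SX, ZI → queue [MX, RQ, UQ, XD, XH, BO, TO, SL, SX, ZI]
Visit MX; enqueue MS → queue [RQ, UQ, XD, XH, BO, TO, SL, SX, ZI, MS]
Visit RQ; enqueue ZO → queue [UQ, XD, XH, BO, TO, SL, SX, ZI, MS, ZO]
Visit UQ; enqueue SA → queue [XD, XH, BO, TO, SL, SX, ZI, MS, ZO, SA]
Visit XD → queue [XH, BO, TO, SL, SX, ZI, MS, ZO, SA]
Visit XH → queue [BO, TO, SL, SX, ZI, MS, ZO, SA]
Visit BO → queue [TO, SL, SX, ZI, MS, ZO, SA]
Visit TO → queue [SL, SX, ZI, MS, ZO, SA]
Visit SL → queue [SX, ZI, MS, ZO, SA]
Visit SX → queue [ZI, MS, ZO, SA]
Visit ZI → queue [MS, ZO, SA]
Visit MS → queue [ZO, SA]
Visit ZO → queue [SA]
Visit SA → queue []

TA, CV, HT, MX, RQ, UQ, XD, XH, BO, TO, SL, SX, ZI, MS, ZO, SA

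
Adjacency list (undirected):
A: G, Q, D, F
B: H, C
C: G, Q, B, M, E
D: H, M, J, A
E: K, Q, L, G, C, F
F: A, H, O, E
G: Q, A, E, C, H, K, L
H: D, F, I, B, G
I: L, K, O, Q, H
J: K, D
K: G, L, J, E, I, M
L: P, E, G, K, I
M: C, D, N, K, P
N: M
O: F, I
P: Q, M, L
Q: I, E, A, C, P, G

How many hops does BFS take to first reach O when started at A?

2

Level 0: A
Level 1: D, F, G, Q
Level 2: C, E, H, I, J, K, L, M, O, P
Level 3: B, N
O first appears at level 2.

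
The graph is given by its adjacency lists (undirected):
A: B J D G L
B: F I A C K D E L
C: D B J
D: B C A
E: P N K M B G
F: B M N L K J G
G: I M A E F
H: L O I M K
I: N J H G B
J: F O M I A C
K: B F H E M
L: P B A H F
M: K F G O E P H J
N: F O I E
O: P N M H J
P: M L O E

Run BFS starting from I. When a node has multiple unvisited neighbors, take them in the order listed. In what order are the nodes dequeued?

Visit I; enqueue N, J, H, G, B → queue [N, J, H, G, B]
Visit N; enqueue F, O, E → queue [J, H, G, B, F, O, E]
Visit J; enqueue M, A, C → queue [H, G, B, F, O, E, M, A, C]
Visit H; enqueue L, K → queue [G, B, F, O, E, M, A, C, L, K]
Visit G → queue [B, F, O, E, M, A, C, L, K]
Visit B; enqueue D → queue [F, O, E, M, A, C, L, K, D]
Visit F → queue [O, E, M, A, C, L, K, D]
Visit O; enqueue P → queue [E, M, A, C, L, K, D, P]
Visit E → queue [M, A, C, L, K, D, P]
Visit M → queue [A, C, L, K, D, P]
Visit A → queue [C, L, K, D, P]
Visit C → queue [L, K, D, P]
Visit L → queue [K, D, P]
Visit K → queue [D, P]
Visit D → queue [P]
Visit P → queue []

I → N → J → H → G → B → F → O → E → M → A → C → L → K → D → P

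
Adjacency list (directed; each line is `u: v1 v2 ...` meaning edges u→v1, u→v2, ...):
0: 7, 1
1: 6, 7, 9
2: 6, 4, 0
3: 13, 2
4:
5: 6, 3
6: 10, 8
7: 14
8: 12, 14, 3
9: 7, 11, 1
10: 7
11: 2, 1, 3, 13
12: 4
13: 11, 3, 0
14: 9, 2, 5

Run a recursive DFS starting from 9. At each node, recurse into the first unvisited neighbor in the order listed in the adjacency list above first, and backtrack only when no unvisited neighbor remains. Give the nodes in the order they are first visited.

Visit 9
9 → 7
7 → 14
14 → 2
2 → 6
6 → 10
6 → 8
8 → 12
12 → 4
8 → 3
3 → 13
13 → 11
11 → 1
13 → 0
14 → 5

9, 7, 14, 2, 6, 10, 8, 12, 4, 3, 13, 11, 1, 0, 5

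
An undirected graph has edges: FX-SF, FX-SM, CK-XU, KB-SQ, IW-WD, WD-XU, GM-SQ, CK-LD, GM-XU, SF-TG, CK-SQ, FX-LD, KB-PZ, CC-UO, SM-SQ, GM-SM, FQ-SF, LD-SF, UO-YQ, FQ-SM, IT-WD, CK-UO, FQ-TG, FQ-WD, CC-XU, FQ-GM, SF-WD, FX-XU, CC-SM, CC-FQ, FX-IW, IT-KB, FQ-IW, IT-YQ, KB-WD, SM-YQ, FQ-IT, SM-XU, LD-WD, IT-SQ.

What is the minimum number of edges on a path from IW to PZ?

Level 0: IW
Level 1: FQ, FX, WD
Level 2: CC, GM, IT, KB, LD, SF, SM, TG, XU
Level 3: CK, PZ, SQ, UO, YQ
PZ first appears at level 3.

3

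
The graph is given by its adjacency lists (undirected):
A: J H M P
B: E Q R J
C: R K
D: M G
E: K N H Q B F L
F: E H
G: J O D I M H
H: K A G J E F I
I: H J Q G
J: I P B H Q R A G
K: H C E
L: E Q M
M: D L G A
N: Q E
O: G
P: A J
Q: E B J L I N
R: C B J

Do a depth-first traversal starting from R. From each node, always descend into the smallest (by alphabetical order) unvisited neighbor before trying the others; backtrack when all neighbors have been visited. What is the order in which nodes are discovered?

Visit R
R → B
B → E
E → F
F → H
H → A
A → J
J → G
G → D
D → M
M → L
L → Q
Q → I
Q → N
G → O
J → P
H → K
K → C

R, B, E, F, H, A, J, G, D, M, L, Q, I, N, O, P, K, C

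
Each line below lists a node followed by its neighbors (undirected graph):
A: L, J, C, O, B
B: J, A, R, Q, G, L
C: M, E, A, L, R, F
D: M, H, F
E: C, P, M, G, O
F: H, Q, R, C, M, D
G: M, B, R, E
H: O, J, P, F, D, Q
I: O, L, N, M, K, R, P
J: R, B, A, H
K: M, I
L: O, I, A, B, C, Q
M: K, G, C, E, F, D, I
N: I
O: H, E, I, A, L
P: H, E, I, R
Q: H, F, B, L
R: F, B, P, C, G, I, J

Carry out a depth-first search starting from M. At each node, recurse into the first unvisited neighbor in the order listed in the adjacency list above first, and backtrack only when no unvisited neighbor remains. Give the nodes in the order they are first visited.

M, K, I, O, H, J, R, F, Q, B, A, L, C, E, P, G, D, N

Visit M
M → K
K → I
I → O
O → H
H → J
J → R
R → F
F → Q
Q → B
B → A
A → L
L → C
C → E
E → P
E → G
F → D
I → N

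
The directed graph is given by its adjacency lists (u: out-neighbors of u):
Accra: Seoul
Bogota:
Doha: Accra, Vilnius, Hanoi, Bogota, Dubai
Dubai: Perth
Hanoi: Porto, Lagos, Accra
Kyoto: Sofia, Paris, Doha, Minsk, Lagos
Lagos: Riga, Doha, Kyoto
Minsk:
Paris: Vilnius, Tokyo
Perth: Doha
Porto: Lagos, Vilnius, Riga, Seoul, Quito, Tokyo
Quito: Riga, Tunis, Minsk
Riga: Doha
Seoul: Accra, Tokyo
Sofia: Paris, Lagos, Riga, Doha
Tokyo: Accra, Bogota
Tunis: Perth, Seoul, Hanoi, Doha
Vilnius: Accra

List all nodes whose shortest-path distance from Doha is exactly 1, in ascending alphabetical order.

Accra, Bogota, Dubai, Hanoi, Vilnius

Level 0: Doha
Level 1: Accra, Bogota, Dubai, Hanoi, Vilnius
Level 2: Lagos, Perth, Porto, Seoul
Level 3: Kyoto, Quito, Riga, Tokyo
Level 4: Minsk, Paris, Sofia, Tunis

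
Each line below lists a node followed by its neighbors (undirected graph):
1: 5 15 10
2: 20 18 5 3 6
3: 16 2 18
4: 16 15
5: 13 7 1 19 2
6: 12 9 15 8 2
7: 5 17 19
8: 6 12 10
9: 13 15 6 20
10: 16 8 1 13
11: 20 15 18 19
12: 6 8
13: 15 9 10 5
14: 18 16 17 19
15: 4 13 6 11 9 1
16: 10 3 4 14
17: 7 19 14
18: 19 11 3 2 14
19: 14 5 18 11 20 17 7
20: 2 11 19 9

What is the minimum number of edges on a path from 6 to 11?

2

Level 0: 6
Level 1: 2, 8, 9, 12, 15
Level 2: 1, 3, 4, 5, 10, 11, 13, 18, 20
Level 3: 7, 14, 16, 19
Level 4: 17
11 first appears at level 2.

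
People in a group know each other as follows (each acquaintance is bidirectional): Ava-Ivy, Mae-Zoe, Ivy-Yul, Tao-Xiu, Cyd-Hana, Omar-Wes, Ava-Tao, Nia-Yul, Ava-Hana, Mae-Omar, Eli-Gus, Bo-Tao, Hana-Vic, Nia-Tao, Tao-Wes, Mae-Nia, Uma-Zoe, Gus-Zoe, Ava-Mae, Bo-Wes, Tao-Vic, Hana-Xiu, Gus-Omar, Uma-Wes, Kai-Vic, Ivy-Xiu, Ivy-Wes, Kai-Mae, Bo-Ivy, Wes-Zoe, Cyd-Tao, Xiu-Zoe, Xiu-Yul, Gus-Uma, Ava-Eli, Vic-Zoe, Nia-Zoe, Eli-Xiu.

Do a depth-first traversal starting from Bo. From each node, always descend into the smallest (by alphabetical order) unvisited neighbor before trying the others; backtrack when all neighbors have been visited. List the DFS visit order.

Visit Bo
Bo → Ivy
Ivy → Ava
Ava → Eli
Eli → Gus
Gus → Omar
Omar → Mae
Mae → Kai
Kai → Vic
Vic → Hana
Hana → Cyd
Cyd → Tao
Tao → Nia
Nia → Yul
Yul → Xiu
Xiu → Zoe
Zoe → Uma
Uma → Wes

Bo, Ivy, Ava, Eli, Gus, Omar, Mae, Kai, Vic, Hana, Cyd, Tao, Nia, Yul, Xiu, Zoe, Uma, Wes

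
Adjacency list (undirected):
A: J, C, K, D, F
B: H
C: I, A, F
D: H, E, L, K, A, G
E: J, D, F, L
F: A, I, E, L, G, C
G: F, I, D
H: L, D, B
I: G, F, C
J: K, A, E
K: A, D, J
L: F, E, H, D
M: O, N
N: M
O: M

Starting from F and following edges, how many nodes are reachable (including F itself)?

BFS from F visits: F, A, I, E, L, G, C, J, K, D, H, B
Reachable nodes: 12 of 15 total.

12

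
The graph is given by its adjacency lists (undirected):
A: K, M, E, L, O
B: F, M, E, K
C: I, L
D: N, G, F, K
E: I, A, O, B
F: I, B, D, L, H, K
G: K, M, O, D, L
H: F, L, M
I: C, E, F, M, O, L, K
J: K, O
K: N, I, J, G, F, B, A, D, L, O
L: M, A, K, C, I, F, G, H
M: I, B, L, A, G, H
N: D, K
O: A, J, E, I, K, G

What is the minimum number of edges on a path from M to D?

Level 0: M
Level 1: A, B, G, H, I, L
Level 2: C, D, E, F, K, O
Level 3: J, N
D first appears at level 2.

2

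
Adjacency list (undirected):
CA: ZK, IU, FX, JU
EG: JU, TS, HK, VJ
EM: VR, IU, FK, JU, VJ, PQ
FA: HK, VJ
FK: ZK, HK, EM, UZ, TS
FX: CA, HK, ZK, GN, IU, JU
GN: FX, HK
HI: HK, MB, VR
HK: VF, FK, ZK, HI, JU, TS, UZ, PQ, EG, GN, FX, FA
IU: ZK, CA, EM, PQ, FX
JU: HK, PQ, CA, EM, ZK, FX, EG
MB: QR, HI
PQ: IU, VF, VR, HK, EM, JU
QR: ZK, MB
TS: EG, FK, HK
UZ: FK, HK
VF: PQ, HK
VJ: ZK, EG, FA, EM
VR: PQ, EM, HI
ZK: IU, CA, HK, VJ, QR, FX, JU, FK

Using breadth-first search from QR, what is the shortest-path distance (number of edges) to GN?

Level 0: QR
Level 1: MB, ZK
Level 2: CA, FK, FX, HI, HK, IU, JU, VJ
Level 3: EG, EM, FA, GN, PQ, TS, UZ, VF, VR
GN first appears at level 3.

3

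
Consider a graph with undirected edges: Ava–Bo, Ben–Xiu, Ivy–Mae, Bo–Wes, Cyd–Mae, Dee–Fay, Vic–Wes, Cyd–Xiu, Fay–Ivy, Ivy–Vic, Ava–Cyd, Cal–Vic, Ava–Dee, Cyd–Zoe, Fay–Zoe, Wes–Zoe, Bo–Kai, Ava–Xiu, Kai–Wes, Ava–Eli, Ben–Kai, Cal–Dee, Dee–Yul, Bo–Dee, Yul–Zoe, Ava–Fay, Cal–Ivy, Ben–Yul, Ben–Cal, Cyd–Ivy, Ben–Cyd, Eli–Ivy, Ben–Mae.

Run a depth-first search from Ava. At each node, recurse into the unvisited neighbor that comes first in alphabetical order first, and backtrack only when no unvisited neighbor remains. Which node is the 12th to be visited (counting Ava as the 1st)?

Visit Ava
Ava → Bo
Bo → Dee
Dee → Cal
Cal → Ben
Ben → Cyd
Cyd → Ivy
Ivy → Eli
Ivy → Fay
Fay → Zoe
Zoe → Wes
Wes → Kai
Wes → Vic
Zoe → Yul
Ivy → Mae
Cyd → Xiu

Visit order: Ava, Bo, Dee, Cal, Ben, Cyd, Ivy, Eli, Fay, Zoe, Wes, Kai, Vic, Yul, Mae, Xiu

Kai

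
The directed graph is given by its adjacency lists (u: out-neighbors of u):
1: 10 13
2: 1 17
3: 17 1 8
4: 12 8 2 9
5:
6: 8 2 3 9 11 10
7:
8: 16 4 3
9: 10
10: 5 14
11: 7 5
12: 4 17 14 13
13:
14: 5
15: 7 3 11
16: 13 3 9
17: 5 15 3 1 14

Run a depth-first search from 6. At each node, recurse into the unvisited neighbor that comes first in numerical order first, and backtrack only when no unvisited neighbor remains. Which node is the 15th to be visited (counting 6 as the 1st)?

Visit 6
6 → 2
2 → 1
1 → 10
10 → 5
10 → 14
1 → 13
2 → 17
17 → 3
3 → 8
8 → 4
4 → 9
4 → 12
8 → 16
17 → 15
15 → 7
15 → 11

Visit order: 6, 2, 1, 10, 5, 14, 13, 17, 3, 8, 4, 9, 12, 16, 15, 7, 11

15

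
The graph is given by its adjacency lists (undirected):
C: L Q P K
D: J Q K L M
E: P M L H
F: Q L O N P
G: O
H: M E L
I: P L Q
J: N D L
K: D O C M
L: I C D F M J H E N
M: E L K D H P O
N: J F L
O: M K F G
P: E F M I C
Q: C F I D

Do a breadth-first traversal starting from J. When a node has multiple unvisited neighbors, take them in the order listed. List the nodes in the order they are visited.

Visit J; enqueue N, D, L → queue [N, D, L]
Visit N; enqueue F → queue [D, L, F]
Visit D; enqueue Q, K, M → queue [L, F, Q, K, M]
Visit L; enqueue I, C, H, E → queue [F, Q, K, M, I, C, H, E]
Visit F; enqueue O, P → queue [Q, K, M, I, C, H, E, O, P]
Visit Q → queue [K, M, I, C, H, E, O, P]
Visit K → queue [M, I, C, H, E, O, P]
Visit M → queue [I, C, H, E, O, P]
Visit I → queue [C, H, E, O, P]
Visit C → queue [H, E, O, P]
Visit H → queue [E, O, P]
Visit E → queue [O, P]
Visit O; enqueue G → queue [P, G]
Visit P → queue [G]
Visit G → queue []

J N D L F Q K M I C H E O P G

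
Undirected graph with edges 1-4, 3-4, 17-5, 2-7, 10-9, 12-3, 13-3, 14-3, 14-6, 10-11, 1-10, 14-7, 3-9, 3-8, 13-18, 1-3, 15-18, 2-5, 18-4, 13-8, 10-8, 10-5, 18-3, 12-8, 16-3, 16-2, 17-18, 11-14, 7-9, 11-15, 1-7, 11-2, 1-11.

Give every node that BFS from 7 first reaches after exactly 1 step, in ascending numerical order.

Level 0: 7
Level 1: 1, 2, 9, 14
Level 2: 3, 4, 5, 6, 10, 11, 16
Level 3: 8, 12, 13, 15, 17, 18

1, 2, 9, 14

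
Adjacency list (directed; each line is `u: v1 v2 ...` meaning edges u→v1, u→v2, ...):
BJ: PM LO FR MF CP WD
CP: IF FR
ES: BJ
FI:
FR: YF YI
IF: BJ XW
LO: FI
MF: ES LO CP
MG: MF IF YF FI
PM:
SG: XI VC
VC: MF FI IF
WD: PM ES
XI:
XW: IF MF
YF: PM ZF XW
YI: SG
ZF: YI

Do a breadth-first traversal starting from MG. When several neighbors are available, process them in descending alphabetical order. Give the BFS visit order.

MG → YF → MF → IF → FI → ZF → XW → PM → LO → ES → CP → BJ → YI → FR → WD → SG → XI → VC

Visit MG; enqueue YF, MF, IF, FI → queue [YF, MF, IF, FI]
Visit YF; enqueue ZF, XW, PM → queue [MF, IF, FI, ZF, XW, PM]
Visit MF; enqueue LO, ES, CP → queue [IF, FI, ZF, XW, PM, LO, ES, CP]
Visit IF; enqueue BJ → queue [FI, ZF, XW, PM, LO, ES, CP, BJ]
Visit FI → queue [ZF, XW, PM, LO, ES, CP, BJ]
Visit ZF; enqueue YI → queue [XW, PM, LO, ES, CP, BJ, YI]
Visit XW → queue [PM, LO, ES, CP, BJ, YI]
Visit PM → queue [LO, ES, CP, BJ, YI]
Visit LO → queue [ES, CP, BJ, YI]
Visit ES → queue [CP, BJ, YI]
Visit CP; enqueue FR → queue [BJ, YI, FR]
Visit BJ; enqueue WD → queue [YI, FR, WD]
Visit YI; enqueue SG → queue [FR, WD, SG]
Visit FR → queue [WD, SG]
Visit WD → queue [SG]
Visit SG; enqueue XI, VC → queue [XI, VC]
Visit XI → queue [VC]
Visit VC → queue []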